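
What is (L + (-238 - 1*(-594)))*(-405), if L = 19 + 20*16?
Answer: -281475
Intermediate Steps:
L = 339 (L = 19 + 320 = 339)
(L + (-238 - 1*(-594)))*(-405) = (339 + (-238 - 1*(-594)))*(-405) = (339 + (-238 + 594))*(-405) = (339 + 356)*(-405) = 695*(-405) = -281475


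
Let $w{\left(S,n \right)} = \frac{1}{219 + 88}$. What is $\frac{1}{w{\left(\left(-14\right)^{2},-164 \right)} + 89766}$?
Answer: $\frac{307}{27558163} \approx 1.114 \cdot 10^{-5}$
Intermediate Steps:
$w{\left(S,n \right)} = \frac{1}{307}$
$\frac{1}{w{\left(\left(-14\right)^{2},-164 \right)} + 89766} = \frac{1}{\frac{1}{307} + 89766} = \frac{1}{\frac{27558163}{307}} = \frac{307}{27558163}$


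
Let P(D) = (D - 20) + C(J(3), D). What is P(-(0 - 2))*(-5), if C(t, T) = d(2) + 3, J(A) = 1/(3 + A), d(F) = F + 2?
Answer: 55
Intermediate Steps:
d(F) = 2 + F
C(t, T) = 7 (C(t, T) = (2 + 2) + 3 = 4 + 3 = 7)
P(D) = -13 + D (P(D) = (D - 20) + 7 = (-20 + D) + 7 = -13 + D)
P(-(0 - 2))*(-5) = (-13 - (0 - 2))*(-5) = (-13 - 1*(-2))*(-5) = (-13 + 2)*(-5) = -11*(-5) = 55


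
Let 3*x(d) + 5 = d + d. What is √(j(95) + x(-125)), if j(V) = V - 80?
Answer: I*√70 ≈ 8.3666*I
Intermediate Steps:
x(d) = -5/3 + 2*d/3 (x(d) = -5/3 + (d + d)/3 = -5/3 + (2*d)/3 = -5/3 + 2*d/3)
j(V) = -80 + V
√(j(95) + x(-125)) = √((-80 + 95) + (-5/3 + (⅔)*(-125))) = √(15 + (-5/3 - 250/3)) = √(15 - 85) = √(-70) = I*√70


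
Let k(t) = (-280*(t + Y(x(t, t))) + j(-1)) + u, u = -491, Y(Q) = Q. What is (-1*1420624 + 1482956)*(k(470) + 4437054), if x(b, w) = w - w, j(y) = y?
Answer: 268336891384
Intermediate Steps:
x(b, w) = 0
k(t) = -492 - 280*t (k(t) = (-280*(t + 0) - 1) - 491 = (-280*t - 1) - 491 = (-1 - 280*t) - 491 = -492 - 280*t)
(-1*1420624 + 1482956)*(k(470) + 4437054) = (-1*1420624 + 1482956)*((-492 - 280*470) + 4437054) = (-1420624 + 1482956)*((-492 - 131600) + 4437054) = 62332*(-132092 + 4437054) = 62332*4304962 = 268336891384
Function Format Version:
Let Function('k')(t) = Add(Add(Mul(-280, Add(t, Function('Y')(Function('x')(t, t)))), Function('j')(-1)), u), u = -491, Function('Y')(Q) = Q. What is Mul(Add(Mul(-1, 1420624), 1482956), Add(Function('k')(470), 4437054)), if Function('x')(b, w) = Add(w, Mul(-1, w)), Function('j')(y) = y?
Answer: 268336891384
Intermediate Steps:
Function('x')(b, w) = 0
Function('k')(t) = Add(-492, Mul(-280, t)) (Function('k')(t) = Add(Add(Mul(-280, Add(t, 0)), -1), -491) = Add(Add(Mul(-280, t), -1), -491) = Add(Add(-1, Mul(-280, t)), -491) = Add(-492, Mul(-280, t)))
Mul(Add(Mul(-1, 1420624), 1482956), Add(Function('k')(470), 4437054)) = Mul(Add(Mul(-1, 1420624), 1482956), Add(Add(-492, Mul(-280, 470)), 4437054)) = Mul(Add(-1420624, 1482956), Add(Add(-492, -131600), 4437054)) = Mul(62332, Add(-132092, 4437054)) = Mul(62332, 4304962) = 268336891384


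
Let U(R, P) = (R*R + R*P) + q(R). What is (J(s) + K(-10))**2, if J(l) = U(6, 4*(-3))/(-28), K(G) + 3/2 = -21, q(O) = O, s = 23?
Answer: 22500/49 ≈ 459.18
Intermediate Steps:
U(R, P) = R + R**2 + P*R (U(R, P) = (R*R + R*P) + R = (R**2 + P*R) + R = R + R**2 + P*R)
K(G) = -45/2 (K(G) = -3/2 - 21 = -45/2)
J(l) = 15/14 (J(l) = (6*(1 + 4*(-3) + 6))/(-28) = (6*(1 - 12 + 6))*(-1/28) = (6*(-5))*(-1/28) = -30*(-1/28) = 15/14)
(J(s) + K(-10))**2 = (15/14 - 45/2)**2 = (-150/7)**2 = 22500/49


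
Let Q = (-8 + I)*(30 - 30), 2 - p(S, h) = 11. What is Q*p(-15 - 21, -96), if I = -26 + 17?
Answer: 0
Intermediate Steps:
p(S, h) = -9 (p(S, h) = 2 - 1*11 = 2 - 11 = -9)
I = -9
Q = 0 (Q = (-8 - 9)*(30 - 30) = -17*0 = 0)
Q*p(-15 - 21, -96) = 0*(-9) = 0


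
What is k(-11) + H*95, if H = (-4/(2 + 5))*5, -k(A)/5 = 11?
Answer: -2285/7 ≈ -326.43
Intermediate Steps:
k(A) = -55 (k(A) = -5*11 = -55)
H = -20/7 (H = (-4/7)*5 = ((⅐)*(-4))*5 = -4/7*5 = -20/7 ≈ -2.8571)
k(-11) + H*95 = -55 - 20/7*95 = -55 - 1900/7 = -2285/7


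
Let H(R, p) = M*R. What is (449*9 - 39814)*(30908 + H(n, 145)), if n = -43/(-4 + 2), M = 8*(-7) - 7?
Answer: -2114434711/2 ≈ -1.0572e+9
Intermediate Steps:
M = -63 (M = -56 - 7 = -63)
n = 43/2 (n = -43/(-2) = -43*(-½) = 43/2 ≈ 21.500)
H(R, p) = -63*R
(449*9 - 39814)*(30908 + H(n, 145)) = (449*9 - 39814)*(30908 - 63*43/2) = (4041 - 39814)*(30908 - 2709/2) = -35773*59107/2 = -2114434711/2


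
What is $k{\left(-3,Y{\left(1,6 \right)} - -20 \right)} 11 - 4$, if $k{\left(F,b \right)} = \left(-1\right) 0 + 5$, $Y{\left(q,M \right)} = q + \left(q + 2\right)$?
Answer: $51$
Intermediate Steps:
$Y{\left(q,M \right)} = 2 + 2 q$ ($Y{\left(q,M \right)} = q + \left(2 + q\right) = 2 + 2 q$)
$k{\left(F,b \right)} = 5$ ($k{\left(F,b \right)} = 0 + 5 = 5$)
$k{\left(-3,Y{\left(1,6 \right)} - -20 \right)} 11 - 4 = 5 \cdot 11 - 4 = 55 - 4 = 51$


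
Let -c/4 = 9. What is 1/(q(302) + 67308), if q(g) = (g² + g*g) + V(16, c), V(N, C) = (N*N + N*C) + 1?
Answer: 1/249397 ≈ 4.0097e-6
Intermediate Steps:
c = -36 (c = -4*9 = -36)
V(N, C) = 1 + N² + C*N (V(N, C) = (N² + C*N) + 1 = 1 + N² + C*N)
q(g) = -319 + 2*g² (q(g) = (g² + g*g) + (1 + 16² - 36*16) = (g² + g²) + (1 + 256 - 576) = 2*g² - 319 = -319 + 2*g²)
1/(q(302) + 67308) = 1/((-319 + 2*302²) + 67308) = 1/((-319 + 2*91204) + 67308) = 1/((-319 + 182408) + 67308) = 1/(182089 + 67308) = 1/249397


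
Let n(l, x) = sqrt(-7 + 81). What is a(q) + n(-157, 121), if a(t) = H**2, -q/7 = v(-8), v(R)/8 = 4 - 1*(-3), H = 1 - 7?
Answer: 36 + sqrt(74) ≈ 44.602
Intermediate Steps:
H = -6
n(l, x) = sqrt(74)
v(R) = 56 (v(R) = 8*(4 - 1*(-3)) = 8*(4 + 3) = 8*7 = 56)
q = -392 (q = -7*56 = -392)
a(t) = 36 (a(t) = (-6)**2 = 36)
a(q) + n(-157, 121) = 36 + sqrt(74)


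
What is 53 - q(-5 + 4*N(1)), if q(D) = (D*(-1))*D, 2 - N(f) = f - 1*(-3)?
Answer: 222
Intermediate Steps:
N(f) = -1 - f (N(f) = 2 - (f - 1*(-3)) = 2 - (f + 3) = 2 - (3 + f) = 2 + (-3 - f) = -1 - f)
q(D) = -D² (q(D) = (-D)*D = -D²)
53 - q(-5 + 4*N(1)) = 53 - (-1)*(-5 + 4*(-1 - 1*1))² = 53 - (-1)*(-5 + 4*(-1 - 1))² = 53 - (-1)*(-5 + 4*(-2))² = 53 - (-1)*(-5 - 8)² = 53 - (-1)*(-13)² = 53 - (-1)*169 = 53 - 1*(-169) = 53 + 169 = 222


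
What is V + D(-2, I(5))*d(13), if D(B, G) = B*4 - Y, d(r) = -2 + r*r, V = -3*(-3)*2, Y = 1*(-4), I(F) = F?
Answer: -650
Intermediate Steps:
Y = -4
V = 18 (V = 9*2 = 18)
d(r) = -2 + r**2
D(B, G) = 4 + 4*B (D(B, G) = B*4 - 1*(-4) = 4*B + 4 = 4 + 4*B)
V + D(-2, I(5))*d(13) = 18 + (4 + 4*(-2))*(-2 + 13**2) = 18 + (4 - 8)*(-2 + 169) = 18 - 4*167 = 18 - 668 = -650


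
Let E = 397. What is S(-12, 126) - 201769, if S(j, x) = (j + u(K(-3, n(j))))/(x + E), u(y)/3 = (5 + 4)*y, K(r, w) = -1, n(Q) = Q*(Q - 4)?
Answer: -105525226/523 ≈ -2.0177e+5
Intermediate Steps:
n(Q) = Q*(-4 + Q)
u(y) = 27*y (u(y) = 3*((5 + 4)*y) = 3*(9*y) = 27*y)
S(j, x) = (-27 + j)/(397 + x) (S(j, x) = (j + 27*(-1))/(x + 397) = (j - 27)/(397 + x) = (-27 + j)/(397 + x))
S(-12, 126) - 201769 = (-27 - 12)/(397 + 126) - 201769 = -39/523 - 201769 = -105525226/523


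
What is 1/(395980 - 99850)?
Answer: 1/296130 ≈ 3.3769e-6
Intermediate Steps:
1/(395980 - 99850) = 1/296130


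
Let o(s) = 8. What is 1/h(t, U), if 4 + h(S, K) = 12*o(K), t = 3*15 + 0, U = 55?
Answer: 1/92 ≈ 0.010870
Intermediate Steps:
t = 45 (t = 45 + 0 = 45)
h(S, K) = 92 (h(S, K) = -4 + 12*8 = -4 + 96 = 92)
1/h(t, U) = 1/92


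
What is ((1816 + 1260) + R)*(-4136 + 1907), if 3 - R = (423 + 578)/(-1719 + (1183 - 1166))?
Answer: -11683212111/1702 ≈ -6.8644e+6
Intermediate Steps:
R = 6107/1702 (R = 3 - (423 + 578)/(-1719 + (1183 - 1166)) = 3 - 1001/(-1719 + 17) = 3 - 1001/(-1702) = 3 - 1001*(-1)/1702 = 3 - 1*(-1001/1702) = 3 + 1001/1702 = 6107/1702 ≈ 3.5881)
((1816 + 1260) + R)*(-4136 + 1907) = ((1816 + 1260) + 6107/1702)*(-4136 + 1907) = (3076 + 6107/1702)*(-2229) = (5241459/1702)*(-2229) = -11683212111/1702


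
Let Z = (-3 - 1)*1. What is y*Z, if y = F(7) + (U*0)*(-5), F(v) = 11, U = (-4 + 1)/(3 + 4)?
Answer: -44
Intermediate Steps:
U = -3/7 ≈ -0.42857
Z = -4 (Z = -4*1 = -4)
y = 11 (y = 11 - 3/7*0*(-5) = 11 + 0*(-5) = 11 + 0 = 11)
y*Z = 11*(-4) = -44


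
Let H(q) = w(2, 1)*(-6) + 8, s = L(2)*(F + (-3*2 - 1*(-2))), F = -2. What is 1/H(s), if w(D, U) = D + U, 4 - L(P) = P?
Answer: -1/10 ≈ -0.10000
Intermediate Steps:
L(P) = 4 - P
s = -12 (s = (4 - 1*2)*(-2 + (-3*2 - 1*(-2))) = (4 - 2)*(-2 + (-6 + 2)) = 2*(-2 - 4) = 2*(-6) = -12)
H(q) = -10 (H(q) = (2 + 1)*(-6) + 8 = 3*(-6) + 8 = -18 + 8 = -10)
1/H(s) = 1/(-10) = -1/10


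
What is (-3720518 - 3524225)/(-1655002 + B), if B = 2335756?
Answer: -7244743/680754 ≈ -10.642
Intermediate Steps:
(-3720518 - 3524225)/(-1655002 + B) = (-3720518 - 3524225)/(-1655002 + 2335756) = -7244743/680754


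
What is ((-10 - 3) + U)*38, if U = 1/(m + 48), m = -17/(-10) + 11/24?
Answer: -2968826/6019 ≈ -493.24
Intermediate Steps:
m = 259/120 (m = -17*(-1/10) + 11*(1/24) = 17/10 + 11/24 = 259/120 ≈ 2.1583)
U = 120/6019 (U = 1/(259/120 + 48) = 1/(6019/120) = 120/6019 ≈ 0.019937)
((-10 - 3) + U)*38 = ((-10 - 3) + 120/6019)*38 = (-13 + 120/6019)*38 = -78127/6019*38 = -2968826/6019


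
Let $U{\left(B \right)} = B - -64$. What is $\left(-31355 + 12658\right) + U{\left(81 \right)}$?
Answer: $-18552$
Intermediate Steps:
$U{\left(B \right)} = 64 + B$ ($U{\left(B \right)} = B + 64 = 64 + B$)
$\left(-31355 + 12658\right) + U{\left(81 \right)} = \left(-31355 + 12658\right) + \left(64 + 81\right) = -18697 + 145 = -18552$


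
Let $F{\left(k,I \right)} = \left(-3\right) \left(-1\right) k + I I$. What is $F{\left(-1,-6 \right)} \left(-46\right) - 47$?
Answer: $-1565$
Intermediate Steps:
$F{\left(k,I \right)} = I^{2} + 3 k$ ($F{\left(k,I \right)} = 3 k + I^{2} = I^{2} + 3 k$)
$F{\left(-1,-6 \right)} \left(-46\right) - 47 = \left(\left(-6\right)^{2} + 3 \left(-1\right)\right) \left(-46\right) - 47 = \left(36 - 3\right) \left(-46\right) - 47 = 33 \left(-46\right) - 47 = -1518 - 47 = -1565$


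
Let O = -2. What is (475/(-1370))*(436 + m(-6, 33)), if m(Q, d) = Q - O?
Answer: -20520/137 ≈ -149.78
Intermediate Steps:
m(Q, d) = 2 + Q (m(Q, d) = Q - 1*(-2) = Q + 2 = 2 + Q)
(475/(-1370))*(436 + m(-6, 33)) = (475/(-1370))*(436 + (2 - 6)) = (475*(-1/1370))*(436 - 4) = -95/274*432 = -20520/137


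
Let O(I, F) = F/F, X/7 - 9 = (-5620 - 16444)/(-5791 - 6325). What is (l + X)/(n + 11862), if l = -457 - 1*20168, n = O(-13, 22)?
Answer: -62243686/35933027 ≈ -1.7322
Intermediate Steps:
X = 229439/3029 (X = 63 + 7*((-5620 - 16444)/(-5791 - 6325)) = 63 + 7*(-22064/(-12116)) = 63 + 7*(-22064*(-1/12116)) = 63 + 7*(5516/3029) = 63 + 38612/3029 = 229439/3029 ≈ 75.747)
O(I, F) = 1
n = 1
l = -20625 (l = -457 - 20168 = -20625)
(l + X)/(n + 11862) = (-20625 + 229439/3029)/(1 + 11862) = -62243686/3029/11863 = -62243686/3029*1/11863 = -62243686/35933027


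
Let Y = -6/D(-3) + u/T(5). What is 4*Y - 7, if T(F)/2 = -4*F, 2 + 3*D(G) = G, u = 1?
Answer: 73/10 ≈ 7.3000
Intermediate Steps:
D(G) = -2/3 + G/3
T(F) = -8*F (T(F) = 2*(-4*F) = -8*F)
Y = 143/40 (Y = -6/(-2/3 + (1/3)*(-3)) + 1/(-8*5) = -6/(-2/3 - 1) + 1/(-40) = -6/(-5/3) + 1*(-1/40) = -6*(-3/5) - 1/40 = 18/5 - 1/40 = 143/40 ≈ 3.5750)
4*Y - 7 = 4*(143/40) - 7 = 143/10 - 7 = 73/10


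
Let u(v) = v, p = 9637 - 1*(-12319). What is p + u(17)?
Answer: 21973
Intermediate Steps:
p = 21956 (p = 9637 + 12319 = 21956)
p + u(17) = 21956 + 17 = 21973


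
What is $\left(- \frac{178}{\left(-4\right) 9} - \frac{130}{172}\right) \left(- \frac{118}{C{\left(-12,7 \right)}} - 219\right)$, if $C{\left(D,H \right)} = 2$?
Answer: $- \frac{450638}{387} \approx -1164.4$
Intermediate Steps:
$\left(- \frac{178}{\left(-4\right) 9} - \frac{130}{172}\right) \left(- \frac{118}{C{\left(-12,7 \right)}} - 219\right) = \left(- \frac{178}{\left(-4\right) 9} - \frac{130}{172}\right) \left(- \frac{118}{2} - 219\right) = \left(- \frac{178}{-36} - \frac{65}{86}\right) \left(\left(-118\right) \frac{1}{2} - 219\right) = \left(\left(-178\right) \left(- \frac{1}{36}\right) - \frac{65}{86}\right) \left(-59 - 219\right) = \left(\frac{89}{18} - \frac{65}{86}\right) \left(-278\right) = \frac{1621}{387} \left(-278\right) = - \frac{450638}{387}$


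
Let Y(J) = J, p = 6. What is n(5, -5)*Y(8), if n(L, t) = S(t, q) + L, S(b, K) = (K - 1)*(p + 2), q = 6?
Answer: 360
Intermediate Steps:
S(b, K) = -8 + 8*K (S(b, K) = (K - 1)*(6 + 2) = (-1 + K)*8 = -8 + 8*K)
n(L, t) = 40 + L (n(L, t) = (-8 + 8*6) + L = (-8 + 48) + L = 40 + L)
n(5, -5)*Y(8) = (40 + 5)*8 = 45*8 = 360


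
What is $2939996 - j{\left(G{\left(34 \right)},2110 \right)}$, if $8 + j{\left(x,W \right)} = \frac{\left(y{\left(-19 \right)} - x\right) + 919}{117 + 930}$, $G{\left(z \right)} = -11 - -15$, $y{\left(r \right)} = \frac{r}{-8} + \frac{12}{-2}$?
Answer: $\frac{24625466213}{8376} \approx 2.94 \cdot 10^{6}$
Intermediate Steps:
$y{\left(r \right)} = -6 - \frac{r}{8}$ ($y{\left(r \right)} = r \left(- \frac{1}{8}\right) + 12 \left(- \frac{1}{2}\right) = - \frac{r}{8} - 6 = -6 - \frac{r}{8}$)
$G{\left(z \right)} = 4$ ($G{\left(z \right)} = -11 + 15 = 4$)
$j{\left(x,W \right)} = - \frac{19895}{2792} - \frac{x}{1047}$ ($j{\left(x,W \right)} = -8 + \frac{\left(\left(-6 - - \frac{19}{8}\right) - x\right) + 919}{117 + 930} = -8 + \frac{\left(\left(-6 + \frac{19}{8}\right) - x\right) + 919}{1047} = -8 + \left(\left(- \frac{29}{8} - x\right) + 919\right) \frac{1}{1047} = -8 + \left(\frac{7323}{8} - x\right) \frac{1}{1047} = -8 - \left(- \frac{2441}{2792} + \frac{x}{1047}\right) = - \frac{19895}{2792} - \frac{x}{1047}$)
$2939996 - j{\left(G{\left(34 \right)},2110 \right)} = 2939996 - \left(- \frac{19895}{2792} - \frac{4}{1047}\right) = 2939996 - - \frac{59717}{8376} = 2939996 + \frac{59717}{8376} = \frac{24625466213}{8376}$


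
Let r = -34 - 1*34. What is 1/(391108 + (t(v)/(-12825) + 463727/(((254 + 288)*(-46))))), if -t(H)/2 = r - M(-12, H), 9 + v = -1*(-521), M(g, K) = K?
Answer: 63950580/25010388198661 ≈ 2.5570e-6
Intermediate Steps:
r = -68 (r = -34 - 34 = -68)
v = 512 (v = -9 - 1*(-521) = -9 + 521 = 512)
t(H) = 136 + 2*H (t(H) = -2*(-68 - H) = 136 + 2*H)
1/(391108 + (t(v)/(-12825) + 463727/(((254 + 288)*(-46))))) = 1/(391108 + ((136 + 2*512)/(-12825) + 463727/(((254 + 288)*(-46))))) = 1/(391108 + ((136 + 1024)*(-1/12825) + 463727/((542*(-46))))) = 1/(391108 + (1160*(-1/12825) + 463727/(-24932))) = 1/(391108 + (-232/2565 + 463727*(-1/24932))) = 1/(391108 + (-232/2565 - 463727/24932)) = 1/(391108 - 1195243979/63950580) = 1/(25010388198661/63950580) = 63950580/25010388198661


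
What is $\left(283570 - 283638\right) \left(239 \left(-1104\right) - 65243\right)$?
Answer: $22378732$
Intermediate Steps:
$\left(283570 - 283638\right) \left(239 \left(-1104\right) - 65243\right) = - 68 \left(-263856 - 65243\right) = \left(-68\right) \left(-329099\right) = 22378732$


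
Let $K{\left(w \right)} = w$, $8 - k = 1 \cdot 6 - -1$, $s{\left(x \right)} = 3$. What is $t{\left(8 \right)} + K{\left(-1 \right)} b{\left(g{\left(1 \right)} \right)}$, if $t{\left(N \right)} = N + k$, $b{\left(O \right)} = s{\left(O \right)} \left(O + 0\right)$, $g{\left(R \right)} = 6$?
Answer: $-9$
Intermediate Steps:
$k = 1$ ($k = 8 - \left(1 \cdot 6 - -1\right) = 8 - \left(6 + 1\right) = 8 - 7 = 1$)
$b{\left(O \right)} = 3 O$ ($b{\left(O \right)} = 3 \left(O + 0\right) = 3 O$)
$t{\left(N \right)} = 1 + N$ ($t{\left(N \right)} = N + 1 = 1 + N$)
$t{\left(8 \right)} + K{\left(-1 \right)} b{\left(g{\left(1 \right)} \right)} = \left(1 + 8\right) - 3 \cdot 6 = 9 - 18 = -9$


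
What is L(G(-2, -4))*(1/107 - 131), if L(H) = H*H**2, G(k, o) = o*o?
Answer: -57409536/107 ≈ -5.3654e+5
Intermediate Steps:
G(k, o) = o**2
L(H) = H**3
L(G(-2, -4))*(1/107 - 131) = ((-4)**2)**3*(1/107 - 131) = 16**3*(1/107 - 131) = 4096*(-14016/107) = -57409536/107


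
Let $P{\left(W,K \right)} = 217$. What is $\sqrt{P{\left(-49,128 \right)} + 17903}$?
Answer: $2 \sqrt{4530} \approx 134.61$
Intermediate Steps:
$\sqrt{P{\left(-49,128 \right)} + 17903} = \sqrt{217 + 17903} = \sqrt{18120} = 2 \sqrt{4530}$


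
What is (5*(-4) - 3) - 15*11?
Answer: -188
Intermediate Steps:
(5*(-4) - 3) - 15*11 = (-20 - 3) - 165 = -23 - 165 = -188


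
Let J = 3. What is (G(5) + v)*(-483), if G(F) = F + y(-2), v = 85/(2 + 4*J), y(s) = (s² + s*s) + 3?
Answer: -21321/2 ≈ -10661.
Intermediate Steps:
y(s) = 3 + 2*s² (y(s) = (s² + s²) + 3 = 2*s² + 3 = 3 + 2*s²)
v = 85/14 (v = 85/(2 + 4*3) = 85/(2 + 12) = 85/14 ≈ 6.0714)
G(F) = 11 + F (G(F) = F + (3 + 2*(-2)²) = F + (3 + 2*4) = F + (3 + 8) = F + 11 = 11 + F)
(G(5) + v)*(-483) = ((11 + 5) + 85/14)*(-483) = (16 + 85/14)*(-483) = (309/14)*(-483) = -21321/2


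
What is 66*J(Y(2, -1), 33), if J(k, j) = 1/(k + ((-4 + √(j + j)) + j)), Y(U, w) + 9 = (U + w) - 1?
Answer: 660/167 - 33*√66/167 ≈ 2.3467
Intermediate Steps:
Y(U, w) = -10 + U + w (Y(U, w) = -9 + ((U + w) - 1) = -9 + (-1 + U + w) = -10 + U + w)
J(k, j) = 1/(-4 + j + k + √2*√j) (J(k, j) = 1/(k + ((-4 + √(2*j)) + j)) = 1/(k + ((-4 + √2*√j) + j)) = 1/(k + (-4 + j + √2*√j)) = 1/(-4 + j + k + √2*√j))
66*J(Y(2, -1), 33) = 66/(-4 + 33 + (-10 + 2 - 1) + √2*√33) = 66/(-4 + 33 - 9 + √66) = 66/(20 + √66)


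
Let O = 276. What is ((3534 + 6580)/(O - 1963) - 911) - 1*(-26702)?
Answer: 43499303/1687 ≈ 25785.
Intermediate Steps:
((3534 + 6580)/(O - 1963) - 911) - 1*(-26702) = ((3534 + 6580)/(276 - 1963) - 911) - 1*(-26702) = (10114/(-1687) - 911) + 26702 = (10114*(-1/1687) - 911) + 26702 = (-10114/1687 - 911) + 26702 = -1546971/1687 + 26702 = 43499303/1687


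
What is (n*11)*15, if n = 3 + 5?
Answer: 1320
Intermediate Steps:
n = 8
(n*11)*15 = (8*11)*15 = 88*15 = 1320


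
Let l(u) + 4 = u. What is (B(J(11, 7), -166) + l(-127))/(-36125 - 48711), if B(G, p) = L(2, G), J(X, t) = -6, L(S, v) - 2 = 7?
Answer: 61/42418 ≈ 0.0014381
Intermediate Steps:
L(S, v) = 9 (L(S, v) = 2 + 7 = 9)
l(u) = -4 + u
B(G, p) = 9
(B(J(11, 7), -166) + l(-127))/(-36125 - 48711) = (9 + (-4 - 127))/(-36125 - 48711) = (9 - 131)/(-84836) = -122*(-1/84836) = 61/42418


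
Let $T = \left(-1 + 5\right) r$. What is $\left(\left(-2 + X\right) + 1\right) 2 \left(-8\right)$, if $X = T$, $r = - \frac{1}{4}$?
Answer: $32$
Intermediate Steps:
$r = - \frac{1}{4}$ ($r = \left(-1\right) \frac{1}{4} = - \frac{1}{4} \approx -0.25$)
$T = -1$ ($T = \left(-1 + 5\right) \left(- \frac{1}{4}\right) = 4 \left(- \frac{1}{4}\right) = -1$)
$X = -1$
$\left(\left(-2 + X\right) + 1\right) 2 \left(-8\right) = \left(\left(-2 - 1\right) + 1\right) 2 \left(-8\right) = \left(-3 + 1\right) 2 \left(-8\right) = \left(-2\right) 2 \left(-8\right) = \left(-4\right) \left(-8\right) = 32$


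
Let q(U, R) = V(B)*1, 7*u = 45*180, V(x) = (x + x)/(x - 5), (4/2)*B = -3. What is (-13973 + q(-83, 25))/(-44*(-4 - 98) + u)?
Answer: -1271501/513708 ≈ -2.4751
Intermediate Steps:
B = -3/2 (B = (1/2)*(-3) = -3/2 ≈ -1.5000)
V(x) = 2*x/(-5 + x) (V(x) = (2*x)/(-5 + x) = 2*x/(-5 + x))
u = 8100/7 (u = (45*180)/7 = (1/7)*8100 = 8100/7 ≈ 1157.1)
q(U, R) = 6/13 (q(U, R) = (2*(-3/2)/(-5 - 3/2))*1 = (2*(-3/2)/(-13/2))*1 = (2*(-3/2)*(-2/13))*1 = (6/13)*1 = 6/13)
(-13973 + q(-83, 25))/(-44*(-4 - 98) + u) = (-13973 + 6/13)/(-44*(-4 - 98) + 8100/7) = -181643/(13*(-44*(-102) + 8100/7)) = -181643/(13*(4488 + 8100/7)) = -181643/(13*39516/7) = -181643/13*7/39516 = -1271501/513708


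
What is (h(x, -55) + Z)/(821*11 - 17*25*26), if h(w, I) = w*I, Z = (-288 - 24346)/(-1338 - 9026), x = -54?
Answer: -15402857/10462458 ≈ -1.4722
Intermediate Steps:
Z = 12317/5182 (Z = -24634/(-10364) = -24634*(-1/10364) = 12317/5182 ≈ 2.3769)
h(w, I) = I*w
(h(x, -55) + Z)/(821*11 - 17*25*26) = (-55*(-54) + 12317/5182)/(821*11 - 17*25*26) = (2970 + 12317/5182)/(9031 - 425*26) = 15402857/(5182*(9031 - 11050)) = (15402857/5182)/(-2019) = (15402857/5182)*(-1/2019) = -15402857/10462458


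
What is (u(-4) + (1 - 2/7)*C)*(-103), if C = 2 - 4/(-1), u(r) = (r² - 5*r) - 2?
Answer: -27604/7 ≈ -3943.4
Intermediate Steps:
u(r) = -2 + r² - 5*r
C = 6 (C = 2 - 4*(-1) = 2 + 4 = 6)
(u(-4) + (1 - 2/7)*C)*(-103) = ((-2 + (-4)² - 5*(-4)) + (1 - 2/7)*6)*(-103) = ((-2 + 16 + 20) + (1 - 2*⅐)*6)*(-103) = (34 + (1 - 2/7)*6)*(-103) = (34 + (5/7)*6)*(-103) = (34 + 30/7)*(-103) = (268/7)*(-103) = -27604/7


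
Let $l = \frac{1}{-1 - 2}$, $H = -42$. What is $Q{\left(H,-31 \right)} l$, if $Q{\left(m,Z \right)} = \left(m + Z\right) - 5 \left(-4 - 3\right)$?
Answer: $\frac{38}{3} \approx 12.667$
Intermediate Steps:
$Q{\left(m,Z \right)} = 35 + Z + m$ ($Q{\left(m,Z \right)} = \left(Z + m\right) - 5 \left(-4 - 3\right) = \left(Z + m\right) - -35 = \left(Z + m\right) + 35 = 35 + Z + m$)
$l = - \frac{1}{3}$ ($l = \frac{1}{-3} = - \frac{1}{3} \approx -0.33333$)
$Q{\left(H,-31 \right)} l = \left(35 - 31 - 42\right) \left(- \frac{1}{3}\right) = \left(-38\right) \left(- \frac{1}{3}\right) = \frac{38}{3}$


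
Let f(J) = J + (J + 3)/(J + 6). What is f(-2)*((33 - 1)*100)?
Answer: -5600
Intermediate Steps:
f(J) = J + (3 + J)/(6 + J)
f(-2)*((33 - 1)*100) = ((3 + (-2)² + 7*(-2))/(6 - 2))*((33 - 1)*100) = ((3 + 4 - 14)/4)*(32*100) = ((¼)*(-7))*3200 = -7/4*3200 = -5600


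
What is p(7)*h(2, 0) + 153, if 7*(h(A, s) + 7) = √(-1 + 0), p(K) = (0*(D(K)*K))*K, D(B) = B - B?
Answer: 153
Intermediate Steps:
D(B) = 0
p(K) = 0 (p(K) = (0*(0*K))*K = (0*0)*K = 0*K = 0)
h(A, s) = -7 + I/7 (h(A, s) = -7 + √(-1 + 0)/7 = -7 + √(-1)/7 = -7 + I/7)
p(7)*h(2, 0) + 153 = 0*(-7 + I/7) + 153 = 0 + 153 = 153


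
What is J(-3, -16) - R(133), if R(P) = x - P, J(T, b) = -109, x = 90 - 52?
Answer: -14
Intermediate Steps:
x = 38
R(P) = 38 - P
J(-3, -16) - R(133) = -109 - (38 - 1*133) = -109 - (38 - 133) = -109 - 1*(-95) = -109 + 95 = -14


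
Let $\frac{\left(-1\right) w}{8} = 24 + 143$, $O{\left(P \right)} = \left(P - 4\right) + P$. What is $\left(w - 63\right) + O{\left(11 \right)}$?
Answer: $-1381$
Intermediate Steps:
$O{\left(P \right)} = -4 + 2 P$ ($O{\left(P \right)} = \left(-4 + P\right) + P = -4 + 2 P$)
$w = -1336$ ($w = - 8 \left(24 + 143\right) = \left(-8\right) 167 = -1336$)
$\left(w - 63\right) + O{\left(11 \right)} = \left(-1336 - 63\right) + \left(-4 + 2 \cdot 11\right) = -1399 + \left(-4 + 22\right) = -1399 + 18 = -1381$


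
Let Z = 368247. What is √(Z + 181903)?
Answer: 5*√22006 ≈ 741.72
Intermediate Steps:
√(Z + 181903) = √(368247 + 181903) = √550150 = 5*√22006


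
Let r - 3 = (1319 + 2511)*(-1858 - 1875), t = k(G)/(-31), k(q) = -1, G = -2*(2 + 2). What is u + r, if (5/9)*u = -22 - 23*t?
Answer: -443220266/31 ≈ -1.4297e+7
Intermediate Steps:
G = -8 (G = -2*4 = -8)
t = 1/31 (t = -1/(-31) = -1*(-1/31) = 1/31 ≈ 0.032258)
r = -14297387 (r = 3 + (1319 + 2511)*(-1858 - 1875) = 3 + 3830*(-3733) = 3 - 14297390 = -14297387)
u = -1269/31 (u = 9*(-22 - 23*1/31)/5 = 9*(-22 - 23/31)/5 = (9/5)*(-705/31) = -1269/31 ≈ -40.935)
u + r = -1269/31 - 14297387 = -443220266/31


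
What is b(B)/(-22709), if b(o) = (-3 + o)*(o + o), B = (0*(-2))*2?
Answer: 0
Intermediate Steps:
B = 0 (B = 0*2 = 0)
b(o) = 2*o*(-3 + o) (b(o) = (-3 + o)*(2*o) = 2*o*(-3 + o))
b(B)/(-22709) = (2*0*(-3 + 0))/(-22709) = (2*0*(-3))*(-1/22709) = 0*(-1/22709) = 0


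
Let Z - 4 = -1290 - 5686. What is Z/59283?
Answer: -332/2823 ≈ -0.11761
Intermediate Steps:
Z = -6972 (Z = 4 + (-1290 - 5686) = 4 - 6976 = -6972)
Z/59283 = -6972/59283 = -6972*1/59283 = -332/2823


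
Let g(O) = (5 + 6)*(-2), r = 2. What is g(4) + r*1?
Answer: -20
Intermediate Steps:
g(O) = -22 (g(O) = 11*(-2) = -22)
g(4) + r*1 = -22 + 2*1 = -22 + 2 = -20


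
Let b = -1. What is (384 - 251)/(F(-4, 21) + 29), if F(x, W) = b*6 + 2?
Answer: 133/25 ≈ 5.3200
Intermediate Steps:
F(x, W) = -4 (F(x, W) = -1*6 + 2 = -6 + 2 = -4)
(384 - 251)/(F(-4, 21) + 29) = (384 - 251)/(-4 + 29) = 133/25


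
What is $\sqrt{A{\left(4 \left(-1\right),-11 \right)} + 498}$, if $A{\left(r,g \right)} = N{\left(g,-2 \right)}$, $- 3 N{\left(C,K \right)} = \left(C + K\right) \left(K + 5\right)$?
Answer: $\sqrt{511} \approx 22.605$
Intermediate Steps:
$N{\left(C,K \right)} = - \frac{\left(5 + K\right) \left(C + K\right)}{3}$ ($N{\left(C,K \right)} = - \frac{\left(C + K\right) \left(K + 5\right)}{3} = - \frac{\left(C + K\right) \left(5 + K\right)}{3} = - \frac{\left(5 + K\right) \left(C + K\right)}{3}$)
$A{\left(r,g \right)} = 2 - g$ ($A{\left(r,g \right)} = - \frac{5 g}{3} - - \frac{10}{3} - \frac{\left(-2\right)^{2}}{3} - \frac{1}{3} g \left(-2\right) = - \frac{5 g}{3} + \frac{10}{3} - \frac{4}{3} + \frac{2 g}{3} = 2 - g$)
$\sqrt{A{\left(4 \left(-1\right),-11 \right)} + 498} = \sqrt{\left(2 - -11\right) + 498} = \sqrt{\left(2 + 11\right) + 498} = \sqrt{13 + 498} = \sqrt{511}$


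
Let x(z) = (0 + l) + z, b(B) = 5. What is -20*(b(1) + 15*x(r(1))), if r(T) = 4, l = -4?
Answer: -100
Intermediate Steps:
x(z) = -4 + z (x(z) = (0 - 4) + z = -4 + z)
-20*(b(1) + 15*x(r(1))) = -20*(5 + 15*(-4 + 4)) = -20*(5 + 15*0) = -20*(5 + 0) = -20*5 = -100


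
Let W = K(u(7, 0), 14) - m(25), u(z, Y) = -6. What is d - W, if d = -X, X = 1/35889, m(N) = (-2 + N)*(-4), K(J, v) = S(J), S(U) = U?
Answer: -3086455/35889 ≈ -86.000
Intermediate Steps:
K(J, v) = J
m(N) = 8 - 4*N
X = 1/35889 ≈ 2.7864e-5
W = 86 (W = -6 - (8 - 4*25) = -6 - (8 - 100) = -6 - 1*(-92) = -6 + 92 = 86)
d = -1/35889 (d = -1*1/35889 = -1/35889 ≈ -2.7864e-5)
d - W = -1/35889 - 1*86 = -1/35889 - 86 = -3086455/35889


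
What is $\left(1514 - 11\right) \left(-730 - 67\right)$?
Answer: $-1197891$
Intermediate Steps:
$\left(1514 - 11\right) \left(-730 - 67\right) = 1503 \left(-730 - 67\right) = 1503 \left(-797\right) = -1197891$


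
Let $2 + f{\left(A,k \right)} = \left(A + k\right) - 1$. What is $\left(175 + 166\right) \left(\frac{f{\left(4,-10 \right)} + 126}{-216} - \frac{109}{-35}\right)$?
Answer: $\frac{736901}{840} \approx 877.26$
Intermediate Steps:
$f{\left(A,k \right)} = -3 + A + k$ ($f{\left(A,k \right)} = -2 - \left(1 - A - k\right) = -2 + \left(-1 + A + k\right) = -3 + A + k$)
$\left(175 + 166\right) \left(\frac{f{\left(4,-10 \right)} + 126}{-216} - \frac{109}{-35}\right) = \left(175 + 166\right) \left(\frac{\left(-3 + 4 - 10\right) + 126}{-216} - \frac{109}{-35}\right) = 341 \left(\left(-9 + 126\right) \left(- \frac{1}{216}\right) - - \frac{109}{35}\right) = 341 \left(117 \left(- \frac{1}{216}\right) + \frac{109}{35}\right) = 341 \left(- \frac{13}{24} + \frac{109}{35}\right) = 341 \cdot \frac{2161}{840} = \frac{736901}{840}$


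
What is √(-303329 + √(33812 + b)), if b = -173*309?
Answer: √(-303329 + I*√19645) ≈ 0.127 + 550.75*I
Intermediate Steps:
b = -53457
√(-303329 + √(33812 + b)) = √(-303329 + √(33812 - 53457)) = √(-303329 + √(-19645)) = √(-303329 + I*√19645)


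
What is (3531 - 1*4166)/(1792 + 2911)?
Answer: -635/4703 ≈ -0.13502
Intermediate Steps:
(3531 - 1*4166)/(1792 + 2911) = (3531 - 4166)/4703 = -635*1/4703 = -635/4703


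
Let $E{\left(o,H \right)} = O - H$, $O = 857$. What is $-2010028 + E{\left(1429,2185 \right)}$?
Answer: $-2011356$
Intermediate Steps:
$E{\left(o,H \right)} = 857 - H$
$-2010028 + E{\left(1429,2185 \right)} = -2010028 + \left(857 - 2185\right) = -2010028 - 1328 = -2011356$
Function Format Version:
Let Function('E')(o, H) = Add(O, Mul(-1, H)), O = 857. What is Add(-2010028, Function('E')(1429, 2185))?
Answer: -2011356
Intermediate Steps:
Function('E')(o, H) = Add(857, Mul(-1, H))
Add(-2010028, Function('E')(1429, 2185)) = Add(-2010028, Add(857, Mul(-1, 2185))) = Add(-2010028, Add(857, -2185)) = Add(-2010028, -1328) = -2011356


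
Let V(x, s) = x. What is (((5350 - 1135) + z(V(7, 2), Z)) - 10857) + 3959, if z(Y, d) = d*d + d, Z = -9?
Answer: -2611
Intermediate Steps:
z(Y, d) = d + d² (z(Y, d) = d² + d = d + d²)
(((5350 - 1135) + z(V(7, 2), Z)) - 10857) + 3959 = (((5350 - 1135) - 9*(1 - 9)) - 10857) + 3959 = ((4215 - 9*(-8)) - 10857) + 3959 = ((4215 + 72) - 10857) + 3959 = (4287 - 10857) + 3959 = -6570 + 3959 = -2611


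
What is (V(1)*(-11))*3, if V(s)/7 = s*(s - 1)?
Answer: 0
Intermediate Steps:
V(s) = 7*s*(-1 + s) (V(s) = 7*(s*(s - 1)) = 7*(s*(-1 + s)) = 7*s*(-1 + s))
(V(1)*(-11))*3 = ((7*1*(-1 + 1))*(-11))*3 = ((7*1*0)*(-11))*3 = (0*(-11))*3 = 0*3 = 0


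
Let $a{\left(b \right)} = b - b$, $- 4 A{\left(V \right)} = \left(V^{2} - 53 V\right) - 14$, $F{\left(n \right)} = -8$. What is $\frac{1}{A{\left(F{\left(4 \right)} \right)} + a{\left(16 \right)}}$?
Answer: $- \frac{2}{237} \approx -0.0084388$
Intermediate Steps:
$A{\left(V \right)} = \frac{7}{2} - \frac{V^{2}}{4} + \frac{53 V}{4}$ ($A{\left(V \right)} = - \frac{\left(V^{2} - 53 V\right) - 14}{4} = - \frac{-14 + V^{2} - 53 V}{4} = \frac{7}{2} - \frac{V^{2}}{4} + \frac{53 V}{4}$)
$a{\left(b \right)} = 0$
$\frac{1}{A{\left(F{\left(4 \right)} \right)} + a{\left(16 \right)}} = \frac{1}{\left(\frac{7}{2} - \frac{\left(-8\right)^{2}}{4} + \frac{53}{4} \left(-8\right)\right) + 0} = \frac{1}{\left(\frac{7}{2} - 16 - 106\right) + 0} = \frac{1}{- \frac{237}{2} + 0} = \frac{1}{- \frac{237}{2}} = - \frac{2}{237}$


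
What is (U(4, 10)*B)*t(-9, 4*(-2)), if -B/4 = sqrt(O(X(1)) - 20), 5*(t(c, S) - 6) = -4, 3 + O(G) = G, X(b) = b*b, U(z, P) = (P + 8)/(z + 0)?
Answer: -468*I*sqrt(22)/5 ≈ -439.02*I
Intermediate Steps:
U(z, P) = (8 + P)/z
X(b) = b**2
O(G) = -3 + G
t(c, S) = 26/5 (t(c, S) = 6 + (1/5)*(-4) = 6 - 4/5 = 26/5)
B = -4*I*sqrt(22) (B = -4*sqrt((-3 + 1**2) - 20) = -4*sqrt((-3 + 1) - 20) = -4*sqrt(-2 - 20) = -4*I*sqrt(22) ≈ -18.762*I)
(U(4, 10)*B)*t(-9, 4*(-2)) = (((8 + 10)/4)*(-4*I*sqrt(22)))*(26/5) = (((1/4)*18)*(-4*I*sqrt(22)))*(26/5) = (9*(-4*I*sqrt(22))/2)*(26/5) = -18*I*sqrt(22)*(26/5) = -468*I*sqrt(22)/5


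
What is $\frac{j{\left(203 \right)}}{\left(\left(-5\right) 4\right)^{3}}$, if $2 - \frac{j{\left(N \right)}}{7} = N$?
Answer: $\frac{1407}{8000} \approx 0.17587$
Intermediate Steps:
$j{\left(N \right)} = 14 - 7 N$
$\frac{j{\left(203 \right)}}{\left(\left(-5\right) 4\right)^{3}} = \frac{14 - 1421}{\left(\left(-5\right) 4\right)^{3}} = \frac{14 - 1421}{\left(-20\right)^{3}} = - \frac{1407}{-8000} = \left(-1407\right) \left(- \frac{1}{8000}\right) = \frac{1407}{8000}$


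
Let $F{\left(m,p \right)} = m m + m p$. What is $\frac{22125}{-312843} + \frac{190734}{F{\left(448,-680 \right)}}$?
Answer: $- \frac{10328230127}{5419275008} \approx -1.9058$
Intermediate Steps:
$F{\left(m,p \right)} = m^{2} + m p$
$\frac{22125}{-312843} + \frac{190734}{F{\left(448,-680 \right)}} = \frac{22125}{-312843} + \frac{190734}{448 \left(448 - 680\right)} = 22125 \left(- \frac{1}{312843}\right) + \frac{190734}{448 \left(-232\right)} = - \frac{7375}{104281} + \frac{190734}{-103936} = - \frac{7375}{104281} + 190734 \left(- \frac{1}{103936}\right) = - \frac{7375}{104281} - \frac{95367}{51968} = - \frac{10328230127}{5419275008}$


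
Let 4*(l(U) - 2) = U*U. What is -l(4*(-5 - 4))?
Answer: -326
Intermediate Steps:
l(U) = 2 + U²/4 (l(U) = 2 + (U*U)/4 = 2 + U²/4)
-l(4*(-5 - 4)) = -(2 + (4*(-5 - 4))²/4) = -(2 + (4*(-9))²/4) = -(2 + (¼)*(-36)²) = -(2 + (¼)*1296) = -(2 + 324) = -1*326 = -326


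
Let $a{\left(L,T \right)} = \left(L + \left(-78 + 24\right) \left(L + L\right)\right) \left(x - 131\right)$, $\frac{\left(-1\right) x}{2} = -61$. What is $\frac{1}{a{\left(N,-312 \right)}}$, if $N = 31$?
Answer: $\frac{1}{29853} \approx 3.3497 \cdot 10^{-5}$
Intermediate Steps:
$x = 122$ ($x = \left(-2\right) \left(-61\right) = 122$)
$a{\left(L,T \right)} = 963 L$ ($a{\left(L,T \right)} = \left(L + \left(-78 + 24\right) \left(L + L\right)\right) \left(122 - 131\right) = \left(L - 54 \cdot 2 L\right) \left(-9\right) = \left(L - 108 L\right) \left(-9\right) = - 107 L \left(-9\right) = 963 L$)
$\frac{1}{a{\left(N,-312 \right)}} = \frac{1}{963 \cdot 31} = \frac{1}{29853}$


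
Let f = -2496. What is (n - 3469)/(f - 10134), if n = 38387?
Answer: -17459/6315 ≈ -2.7647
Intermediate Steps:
(n - 3469)/(f - 10134) = (38387 - 3469)/(-2496 - 10134) = 34918/(-12630) = 34918*(-1/12630) = -17459/6315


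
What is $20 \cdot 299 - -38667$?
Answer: $44647$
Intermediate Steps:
$20 \cdot 299 - -38667 = 5980 + 38667 = 44647$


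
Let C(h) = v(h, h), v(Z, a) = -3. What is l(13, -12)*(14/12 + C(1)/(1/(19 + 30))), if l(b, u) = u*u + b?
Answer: -137375/6 ≈ -22896.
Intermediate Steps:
l(b, u) = b + u² (l(b, u) = u² + b = b + u²)
C(h) = -3
l(13, -12)*(14/12 + C(1)/(1/(19 + 30))) = (13 + (-12)²)*(14/12 - 3/(1/(19 + 30))) = (13 + 144)*(14*(1/12) - 3/(1/49)) = 157*(7/6 - 3/1/49) = 157*(7/6 - 3*49) = 157*(7/6 - 147) = 157*(-875/6) = -137375/6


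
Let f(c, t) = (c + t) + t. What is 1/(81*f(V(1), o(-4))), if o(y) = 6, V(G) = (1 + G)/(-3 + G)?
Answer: 1/891 ≈ 0.0011223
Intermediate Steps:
V(G) = (1 + G)/(-3 + G)
f(c, t) = c + 2*t
1/(81*f(V(1), o(-4))) = 1/(81*((1 + 1)/(-3 + 1) + 2*6)) = 1/(81*(2/(-2) + 12)) = 1/(81*(-1/2*2 + 12)) = 1/(81*(-1 + 12)) = 1/(81*11) = 1/891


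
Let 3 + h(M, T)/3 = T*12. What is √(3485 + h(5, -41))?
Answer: 20*√5 ≈ 44.721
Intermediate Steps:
h(M, T) = -9 + 36*T (h(M, T) = -9 + 3*(T*12) = -9 + 3*(12*T) = -9 + 36*T)
√(3485 + h(5, -41)) = √(3485 + (-9 + 36*(-41))) = √(3485 + (-9 - 1476)) = √(3485 - 1485) = √2000 = 20*√5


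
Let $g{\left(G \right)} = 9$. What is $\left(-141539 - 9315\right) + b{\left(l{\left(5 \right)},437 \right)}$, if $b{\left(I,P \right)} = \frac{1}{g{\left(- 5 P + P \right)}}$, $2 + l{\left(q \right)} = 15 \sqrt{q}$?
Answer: $- \frac{1357685}{9} \approx -1.5085 \cdot 10^{5}$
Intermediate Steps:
$l{\left(q \right)} = -2 + 15 \sqrt{q}$
$b{\left(I,P \right)} = \frac{1}{9}$
$\left(-141539 - 9315\right) + b{\left(l{\left(5 \right)},437 \right)} = \left(-141539 - 9315\right) + \frac{1}{9} = -150854 + \frac{1}{9} = - \frac{1357685}{9}$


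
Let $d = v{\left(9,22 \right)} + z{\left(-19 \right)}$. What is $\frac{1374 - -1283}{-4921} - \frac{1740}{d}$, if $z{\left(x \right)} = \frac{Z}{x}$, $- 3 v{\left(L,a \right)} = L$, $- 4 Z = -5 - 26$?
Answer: $\frac{2509903}{4921} \approx 510.04$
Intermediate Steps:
$Z = \frac{31}{4}$ ($Z = - \frac{-5 - 26}{4} = \left(- \frac{1}{4}\right) \left(-31\right) = \frac{31}{4} \approx 7.75$)
$v{\left(L,a \right)} = - \frac{L}{3}$
$z{\left(x \right)} = \frac{31}{4 x}$
$d = - \frac{259}{76}$ ($d = \left(- \frac{1}{3}\right) 9 + \frac{31}{4 \left(-19\right)} = -3 + \frac{31}{4} \left(- \frac{1}{19}\right) = -3 - \frac{31}{76} = - \frac{259}{76} \approx -3.4079$)
$\frac{1374 - -1283}{-4921} - \frac{1740}{d} = \frac{1374 - -1283}{-4921} - \frac{1740}{- \frac{259}{76}} = \left(1374 + 1283\right) \left(- \frac{1}{4921}\right) - - \frac{132240}{259} = 2657 \left(- \frac{1}{4921}\right) + \frac{132240}{259} = - \frac{2657}{4921} + \frac{132240}{259} = \frac{2509903}{4921}$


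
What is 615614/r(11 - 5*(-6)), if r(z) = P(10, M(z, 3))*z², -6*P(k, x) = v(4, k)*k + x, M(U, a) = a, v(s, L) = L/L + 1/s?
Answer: -7387368/52111 ≈ -141.76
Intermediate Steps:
v(s, L) = 1 + 1/s
P(k, x) = -5*k/24 - x/6 (P(k, x) = -(((1 + 4)/4)*k + x)/6 = -(((¼)*5)*k + x)/6 = -(5*k/4 + x)/6 = -(x + 5*k/4)/6 = -5*k/24 - x/6)
r(z) = -31*z²/12 (r(z) = (-5/24*10 - ⅙*3)*z² = (-25/12 - ½)*z² = -31*z²/12)
615614/r(11 - 5*(-6)) = 615614/((-31*(11 - 5*(-6))²/12)) = 615614/((-31*(11 + 30)²/12)) = 615614/((-31/12*41²)) = 615614/((-31/12*1681)) = 615614/(-52111/12) = 615614*(-12/52111) = -7387368/52111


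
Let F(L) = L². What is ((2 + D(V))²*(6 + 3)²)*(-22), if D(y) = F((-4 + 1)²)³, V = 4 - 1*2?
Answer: -503293222127718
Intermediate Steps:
V = 2 (V = 4 - 2 = 2)
D(y) = 531441 (D(y) = (((-4 + 1)²)²)³ = (((-3)²)²)³ = (9²)³ = 81³ = 531441)
((2 + D(V))²*(6 + 3)²)*(-22) = ((2 + 531441)²*(6 + 3)²)*(-22) = (531443²*9²)*(-22) = (282431662249*81)*(-22) = 22876964642169*(-22) = -503293222127718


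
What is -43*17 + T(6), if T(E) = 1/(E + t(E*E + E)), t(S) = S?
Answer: -35087/48 ≈ -730.98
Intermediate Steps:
T(E) = 1/(E² + 2*E) (T(E) = 1/(E + (E*E + E)) = 1/(E + (E² + E)) = 1/(E + (E + E²)) = 1/(E² + 2*E))
-43*17 + T(6) = -43*17 + 1/(6*(2 + 6)) = -731 + (⅙)/8 = -731 + (⅙)*(⅛) = -731 + 1/48 = -35087/48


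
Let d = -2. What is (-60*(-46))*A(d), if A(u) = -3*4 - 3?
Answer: -41400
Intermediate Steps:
A(u) = -15 (A(u) = -12 - 3 = -15)
(-60*(-46))*A(d) = -60*(-46)*(-15) = 2760*(-15) = -41400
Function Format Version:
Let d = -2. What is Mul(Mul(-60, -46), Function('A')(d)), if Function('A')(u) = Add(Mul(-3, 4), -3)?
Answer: -41400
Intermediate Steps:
Function('A')(u) = -15 (Function('A')(u) = Add(-12, -3) = -15)
Mul(Mul(-60, -46), Function('A')(d)) = Mul(Mul(-60, -46), -15) = Mul(2760, -15) = -41400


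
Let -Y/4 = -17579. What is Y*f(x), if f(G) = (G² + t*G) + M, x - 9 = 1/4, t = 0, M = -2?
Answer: 23503123/4 ≈ 5.8758e+6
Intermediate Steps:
Y = 70316 (Y = -4*(-17579) = 70316)
x = 37/4 (x = 9 + 1/4 = 9 + ¼ = 37/4 ≈ 9.2500)
f(G) = -2 + G² (f(G) = (G² + 0*G) - 2 = (G² + 0) - 2 = G² - 2 = -2 + G²)
Y*f(x) = 70316*(-2 + (37/4)²) = 70316*(-2 + 1369/16) = 70316*(1337/16) = 23503123/4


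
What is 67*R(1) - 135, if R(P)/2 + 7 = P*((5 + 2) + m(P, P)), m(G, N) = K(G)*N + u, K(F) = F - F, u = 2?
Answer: 133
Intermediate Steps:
K(F) = 0
m(G, N) = 2 (m(G, N) = 0*N + 2 = 0 + 2 = 2)
R(P) = -14 + 18*P (R(P) = -14 + 2*(P*((5 + 2) + 2)) = -14 + 2*(P*(7 + 2)) = -14 + 2*(P*9) = -14 + 2*(9*P) = -14 + 18*P)
67*R(1) - 135 = 67*(-14 + 18*1) - 135 = 67*(-14 + 18) - 135 = 67*4 - 135 = 268 - 135 = 133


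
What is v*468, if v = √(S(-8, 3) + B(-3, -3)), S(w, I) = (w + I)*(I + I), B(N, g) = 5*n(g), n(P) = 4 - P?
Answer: 468*√5 ≈ 1046.5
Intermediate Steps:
B(N, g) = 20 - 5*g (B(N, g) = 5*(4 - g) = 20 - 5*g)
S(w, I) = 2*I*(I + w) (S(w, I) = (I + w)*(2*I) = 2*I*(I + w))
v = √5 (v = √(2*3*(3 - 8) + (20 - 5*(-3))) = √(2*3*(-5) + (20 + 15)) = √(-30 + 35) = √5 ≈ 2.2361)
v*468 = √5*468 = 468*√5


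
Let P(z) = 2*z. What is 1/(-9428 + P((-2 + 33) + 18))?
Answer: -1/9330 ≈ -0.00010718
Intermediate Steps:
1/(-9428 + P((-2 + 33) + 18)) = 1/(-9428 + 2*((-2 + 33) + 18)) = 1/(-9428 + 2*(31 + 18)) = 1/(-9428 + 2*49) = 1/(-9428 + 98) = 1/(-9330) = -1/9330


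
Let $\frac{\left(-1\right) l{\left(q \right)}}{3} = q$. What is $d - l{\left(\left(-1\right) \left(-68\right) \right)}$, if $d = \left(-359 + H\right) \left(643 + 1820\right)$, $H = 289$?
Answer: $-172206$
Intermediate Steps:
$l{\left(q \right)} = - 3 q$
$d = -172410$ ($d = \left(-359 + 289\right) \left(643 + 1820\right) = \left(-70\right) 2463 = -172410$)
$d - l{\left(\left(-1\right) \left(-68\right) \right)} = -172410 - - 3 \left(\left(-1\right) \left(-68\right)\right) = -172410 - \left(-3\right) 68 = -172410 - -204 = -172410 + 204 = -172206$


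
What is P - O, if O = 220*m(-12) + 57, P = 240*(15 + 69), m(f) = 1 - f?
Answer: 17243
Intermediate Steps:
P = 20160 (P = 240*84 = 20160)
O = 2917 (O = 220*(1 - 1*(-12)) + 57 = 220*(1 + 12) + 57 = 220*13 + 57 = 2860 + 57 = 2917)
P - O = 20160 - 1*2917 = 20160 - 2917 = 17243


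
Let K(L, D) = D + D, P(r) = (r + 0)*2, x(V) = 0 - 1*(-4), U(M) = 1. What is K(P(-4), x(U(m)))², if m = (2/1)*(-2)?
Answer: 64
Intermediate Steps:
m = -4 (m = (2*1)*(-2) = 2*(-2) = -4)
x(V) = 4 (x(V) = 0 + 4 = 4)
P(r) = 2*r (P(r) = r*2 = 2*r)
K(L, D) = 2*D
K(P(-4), x(U(m)))² = (2*4)² = 8² = 64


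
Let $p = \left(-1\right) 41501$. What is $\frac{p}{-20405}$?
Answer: $\frac{41501}{20405} \approx 2.0339$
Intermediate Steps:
$p = -41501$
$\frac{p}{-20405} = - \frac{41501}{-20405} = \left(-41501\right) \left(- \frac{1}{20405}\right) = \frac{41501}{20405}$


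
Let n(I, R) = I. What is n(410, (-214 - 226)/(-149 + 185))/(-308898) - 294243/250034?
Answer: -45496794077/38617501266 ≈ -1.1781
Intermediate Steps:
n(410, (-214 - 226)/(-149 + 185))/(-308898) - 294243/250034 = 410/(-308898) - 294243/250034 = 410*(-1/308898) - 294243*1/250034 = -205/154449 - 294243/250034 = -45496794077/38617501266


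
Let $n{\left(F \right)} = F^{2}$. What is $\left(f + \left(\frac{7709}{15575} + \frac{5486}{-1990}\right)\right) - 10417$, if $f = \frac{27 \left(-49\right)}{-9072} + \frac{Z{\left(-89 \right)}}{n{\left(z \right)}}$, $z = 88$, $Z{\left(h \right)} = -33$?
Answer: $- \frac{68203411134773}{6545985600} \approx -10419.0$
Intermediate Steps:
$f = \frac{299}{2112}$ ($f = \frac{27 \left(-49\right)}{-9072} - \frac{33}{88^{2}} = \left(-1323\right) \left(- \frac{1}{9072}\right) - \frac{33}{7744} = \frac{7}{48} - \frac{3}{704} = \frac{299}{2112} \approx 0.14157$)
$\left(f + \left(\frac{7709}{15575} + \frac{5486}{-1990}\right)\right) - 10417 = \left(\frac{299}{2112} + \left(\frac{7709}{15575} + \frac{5486}{-1990}\right)\right) - 10417 = \left(\frac{299}{2112} + \left(7709 \cdot \frac{1}{15575} + 5486 \left(- \frac{1}{1990}\right)\right)\right) - 10417 = \left(\frac{299}{2112} + \left(\frac{7709}{15575} - \frac{2743}{995}\right)\right) - 10417 = \left(\frac{299}{2112} - \frac{7010354}{3099425}\right) - 10417 = - \frac{13879139573}{6545985600} - 10417 = - \frac{68203411134773}{6545985600}$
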